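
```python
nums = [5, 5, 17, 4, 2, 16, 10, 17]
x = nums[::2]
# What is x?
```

nums has length 8. The slice nums[::2] selects indices [0, 2, 4, 6] (0->5, 2->17, 4->2, 6->10), giving [5, 17, 2, 10].

[5, 17, 2, 10]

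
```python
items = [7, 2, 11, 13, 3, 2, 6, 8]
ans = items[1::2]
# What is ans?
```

items has length 8. The slice items[1::2] selects indices [1, 3, 5, 7] (1->2, 3->13, 5->2, 7->8), giving [2, 13, 2, 8].

[2, 13, 2, 8]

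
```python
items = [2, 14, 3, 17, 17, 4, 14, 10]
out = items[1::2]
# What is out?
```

items has length 8. The slice items[1::2] selects indices [1, 3, 5, 7] (1->14, 3->17, 5->4, 7->10), giving [14, 17, 4, 10].

[14, 17, 4, 10]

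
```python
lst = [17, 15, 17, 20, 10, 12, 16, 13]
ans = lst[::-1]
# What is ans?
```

lst has length 8. The slice lst[::-1] selects indices [7, 6, 5, 4, 3, 2, 1, 0] (7->13, 6->16, 5->12, 4->10, 3->20, 2->17, 1->15, 0->17), giving [13, 16, 12, 10, 20, 17, 15, 17].

[13, 16, 12, 10, 20, 17, 15, 17]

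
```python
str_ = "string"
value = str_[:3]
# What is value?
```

str_ has length 6. The slice str_[:3] selects indices [0, 1, 2] (0->'s', 1->'t', 2->'r'), giving 'str'.

'str'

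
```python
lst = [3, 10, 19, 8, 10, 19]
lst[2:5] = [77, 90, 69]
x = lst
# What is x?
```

lst starts as [3, 10, 19, 8, 10, 19] (length 6). The slice lst[2:5] covers indices [2, 3, 4] with values [19, 8, 10]. Replacing that slice with [77, 90, 69] (same length) produces [3, 10, 77, 90, 69, 19].

[3, 10, 77, 90, 69, 19]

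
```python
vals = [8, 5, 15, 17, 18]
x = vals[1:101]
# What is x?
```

vals has length 5. The slice vals[1:101] selects indices [1, 2, 3, 4] (1->5, 2->15, 3->17, 4->18), giving [5, 15, 17, 18].

[5, 15, 17, 18]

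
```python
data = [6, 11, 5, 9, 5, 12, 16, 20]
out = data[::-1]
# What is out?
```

data has length 8. The slice data[::-1] selects indices [7, 6, 5, 4, 3, 2, 1, 0] (7->20, 6->16, 5->12, 4->5, 3->9, 2->5, 1->11, 0->6), giving [20, 16, 12, 5, 9, 5, 11, 6].

[20, 16, 12, 5, 9, 5, 11, 6]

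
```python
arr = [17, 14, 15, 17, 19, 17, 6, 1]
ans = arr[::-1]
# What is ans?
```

arr has length 8. The slice arr[::-1] selects indices [7, 6, 5, 4, 3, 2, 1, 0] (7->1, 6->6, 5->17, 4->19, 3->17, 2->15, 1->14, 0->17), giving [1, 6, 17, 19, 17, 15, 14, 17].

[1, 6, 17, 19, 17, 15, 14, 17]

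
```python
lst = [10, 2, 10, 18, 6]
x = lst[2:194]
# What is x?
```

lst has length 5. The slice lst[2:194] selects indices [2, 3, 4] (2->10, 3->18, 4->6), giving [10, 18, 6].

[10, 18, 6]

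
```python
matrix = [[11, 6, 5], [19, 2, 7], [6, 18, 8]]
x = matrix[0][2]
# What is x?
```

matrix[0] = [11, 6, 5]. Taking column 2 of that row yields 5.

5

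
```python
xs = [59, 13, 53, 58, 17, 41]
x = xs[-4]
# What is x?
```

xs has length 6. Negative index -4 maps to positive index 6 + (-4) = 2. xs[2] = 53.

53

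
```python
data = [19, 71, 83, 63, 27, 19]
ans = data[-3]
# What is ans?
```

data has length 6. Negative index -3 maps to positive index 6 + (-3) = 3. data[3] = 63.

63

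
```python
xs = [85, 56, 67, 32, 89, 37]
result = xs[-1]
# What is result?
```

xs has length 6. Negative index -1 maps to positive index 6 + (-1) = 5. xs[5] = 37.

37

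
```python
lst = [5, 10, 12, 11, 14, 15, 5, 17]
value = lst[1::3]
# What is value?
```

lst has length 8. The slice lst[1::3] selects indices [1, 4, 7] (1->10, 4->14, 7->17), giving [10, 14, 17].

[10, 14, 17]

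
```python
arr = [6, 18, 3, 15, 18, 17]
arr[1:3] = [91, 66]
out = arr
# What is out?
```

arr starts as [6, 18, 3, 15, 18, 17] (length 6). The slice arr[1:3] covers indices [1, 2] with values [18, 3]. Replacing that slice with [91, 66] (same length) produces [6, 91, 66, 15, 18, 17].

[6, 91, 66, 15, 18, 17]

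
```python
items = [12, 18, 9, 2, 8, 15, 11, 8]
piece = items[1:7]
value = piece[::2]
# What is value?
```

items has length 8. The slice items[1:7] selects indices [1, 2, 3, 4, 5, 6] (1->18, 2->9, 3->2, 4->8, 5->15, 6->11), giving [18, 9, 2, 8, 15, 11]. So piece = [18, 9, 2, 8, 15, 11]. piece has length 6. The slice piece[::2] selects indices [0, 2, 4] (0->18, 2->2, 4->15), giving [18, 2, 15].

[18, 2, 15]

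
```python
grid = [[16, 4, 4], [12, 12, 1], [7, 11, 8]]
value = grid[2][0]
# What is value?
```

grid[2] = [7, 11, 8]. Taking column 0 of that row yields 7.

7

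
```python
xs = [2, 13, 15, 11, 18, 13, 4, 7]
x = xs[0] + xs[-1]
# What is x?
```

xs has length 8. xs[0] = 2.
xs has length 8. Negative index -1 maps to positive index 8 + (-1) = 7. xs[7] = 7.
Sum: 2 + 7 = 9.

9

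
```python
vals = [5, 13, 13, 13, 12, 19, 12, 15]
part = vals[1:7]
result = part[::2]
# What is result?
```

vals has length 8. The slice vals[1:7] selects indices [1, 2, 3, 4, 5, 6] (1->13, 2->13, 3->13, 4->12, 5->19, 6->12), giving [13, 13, 13, 12, 19, 12]. So part = [13, 13, 13, 12, 19, 12]. part has length 6. The slice part[::2] selects indices [0, 2, 4] (0->13, 2->13, 4->19), giving [13, 13, 19].

[13, 13, 19]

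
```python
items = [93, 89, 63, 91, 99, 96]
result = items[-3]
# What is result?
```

items has length 6. Negative index -3 maps to positive index 6 + (-3) = 3. items[3] = 91.

91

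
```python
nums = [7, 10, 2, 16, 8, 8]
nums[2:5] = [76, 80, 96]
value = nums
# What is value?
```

nums starts as [7, 10, 2, 16, 8, 8] (length 6). The slice nums[2:5] covers indices [2, 3, 4] with values [2, 16, 8]. Replacing that slice with [76, 80, 96] (same length) produces [7, 10, 76, 80, 96, 8].

[7, 10, 76, 80, 96, 8]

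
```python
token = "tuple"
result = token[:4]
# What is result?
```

token has length 5. The slice token[:4] selects indices [0, 1, 2, 3] (0->'t', 1->'u', 2->'p', 3->'l'), giving 'tupl'.

'tupl'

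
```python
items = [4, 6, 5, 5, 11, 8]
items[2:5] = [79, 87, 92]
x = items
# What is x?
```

items starts as [4, 6, 5, 5, 11, 8] (length 6). The slice items[2:5] covers indices [2, 3, 4] with values [5, 5, 11]. Replacing that slice with [79, 87, 92] (same length) produces [4, 6, 79, 87, 92, 8].

[4, 6, 79, 87, 92, 8]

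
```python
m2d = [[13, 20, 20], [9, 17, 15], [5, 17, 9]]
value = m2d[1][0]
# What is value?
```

m2d[1] = [9, 17, 15]. Taking column 0 of that row yields 9.

9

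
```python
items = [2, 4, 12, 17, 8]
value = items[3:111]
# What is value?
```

items has length 5. The slice items[3:111] selects indices [3, 4] (3->17, 4->8), giving [17, 8].

[17, 8]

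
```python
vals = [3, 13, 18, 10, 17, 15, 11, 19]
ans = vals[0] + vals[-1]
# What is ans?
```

vals has length 8. vals[0] = 3.
vals has length 8. Negative index -1 maps to positive index 8 + (-1) = 7. vals[7] = 19.
Sum: 3 + 19 = 22.

22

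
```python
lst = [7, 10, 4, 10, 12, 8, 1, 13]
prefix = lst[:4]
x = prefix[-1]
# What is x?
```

lst has length 8. The slice lst[:4] selects indices [0, 1, 2, 3] (0->7, 1->10, 2->4, 3->10), giving [7, 10, 4, 10]. So prefix = [7, 10, 4, 10]. Then prefix[-1] = 10.

10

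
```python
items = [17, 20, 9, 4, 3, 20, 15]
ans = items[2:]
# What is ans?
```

items has length 7. The slice items[2:] selects indices [2, 3, 4, 5, 6] (2->9, 3->4, 4->3, 5->20, 6->15), giving [9, 4, 3, 20, 15].

[9, 4, 3, 20, 15]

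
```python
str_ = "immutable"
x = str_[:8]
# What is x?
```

str_ has length 9. The slice str_[:8] selects indices [0, 1, 2, 3, 4, 5, 6, 7] (0->'i', 1->'m', 2->'m', 3->'u', 4->'t', 5->'a', 6->'b', 7->'l'), giving 'immutabl'.

'immutabl'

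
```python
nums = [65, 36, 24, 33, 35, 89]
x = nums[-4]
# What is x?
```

nums has length 6. Negative index -4 maps to positive index 6 + (-4) = 2. nums[2] = 24.

24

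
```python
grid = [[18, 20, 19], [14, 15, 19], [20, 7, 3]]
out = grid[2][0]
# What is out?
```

grid[2] = [20, 7, 3]. Taking column 0 of that row yields 20.

20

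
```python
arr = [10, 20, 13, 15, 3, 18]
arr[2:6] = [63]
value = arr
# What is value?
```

arr starts as [10, 20, 13, 15, 3, 18] (length 6). The slice arr[2:6] covers indices [2, 3, 4, 5] with values [13, 15, 3, 18]. Replacing that slice with [63] (different length) produces [10, 20, 63].

[10, 20, 63]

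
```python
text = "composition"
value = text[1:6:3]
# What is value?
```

text has length 11. The slice text[1:6:3] selects indices [1, 4] (1->'o', 4->'o'), giving 'oo'.

'oo'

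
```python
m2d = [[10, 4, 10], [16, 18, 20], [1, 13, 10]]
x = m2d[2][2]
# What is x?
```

m2d[2] = [1, 13, 10]. Taking column 2 of that row yields 10.

10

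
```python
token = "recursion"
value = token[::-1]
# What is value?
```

token has length 9. The slice token[::-1] selects indices [8, 7, 6, 5, 4, 3, 2, 1, 0] (8->'n', 7->'o', 6->'i', 5->'s', 4->'r', 3->'u', 2->'c', 1->'e', 0->'r'), giving 'noisrucer'.

'noisrucer'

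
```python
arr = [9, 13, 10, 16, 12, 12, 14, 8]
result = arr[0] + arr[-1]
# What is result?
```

arr has length 8. arr[0] = 9.
arr has length 8. Negative index -1 maps to positive index 8 + (-1) = 7. arr[7] = 8.
Sum: 9 + 8 = 17.

17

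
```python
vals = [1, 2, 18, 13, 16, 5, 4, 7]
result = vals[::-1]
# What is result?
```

vals has length 8. The slice vals[::-1] selects indices [7, 6, 5, 4, 3, 2, 1, 0] (7->7, 6->4, 5->5, 4->16, 3->13, 2->18, 1->2, 0->1), giving [7, 4, 5, 16, 13, 18, 2, 1].

[7, 4, 5, 16, 13, 18, 2, 1]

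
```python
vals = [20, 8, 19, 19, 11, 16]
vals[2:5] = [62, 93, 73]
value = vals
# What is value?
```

vals starts as [20, 8, 19, 19, 11, 16] (length 6). The slice vals[2:5] covers indices [2, 3, 4] with values [19, 19, 11]. Replacing that slice with [62, 93, 73] (same length) produces [20, 8, 62, 93, 73, 16].

[20, 8, 62, 93, 73, 16]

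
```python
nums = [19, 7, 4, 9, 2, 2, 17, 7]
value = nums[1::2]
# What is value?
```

nums has length 8. The slice nums[1::2] selects indices [1, 3, 5, 7] (1->7, 3->9, 5->2, 7->7), giving [7, 9, 2, 7].

[7, 9, 2, 7]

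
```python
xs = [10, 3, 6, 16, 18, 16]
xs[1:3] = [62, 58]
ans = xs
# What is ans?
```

xs starts as [10, 3, 6, 16, 18, 16] (length 6). The slice xs[1:3] covers indices [1, 2] with values [3, 6]. Replacing that slice with [62, 58] (same length) produces [10, 62, 58, 16, 18, 16].

[10, 62, 58, 16, 18, 16]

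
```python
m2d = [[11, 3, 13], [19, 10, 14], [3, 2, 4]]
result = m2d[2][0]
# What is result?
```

m2d[2] = [3, 2, 4]. Taking column 0 of that row yields 3.

3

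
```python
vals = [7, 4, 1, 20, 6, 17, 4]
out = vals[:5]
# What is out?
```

vals has length 7. The slice vals[:5] selects indices [0, 1, 2, 3, 4] (0->7, 1->4, 2->1, 3->20, 4->6), giving [7, 4, 1, 20, 6].

[7, 4, 1, 20, 6]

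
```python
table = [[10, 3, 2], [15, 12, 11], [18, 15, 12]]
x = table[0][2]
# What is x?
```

table[0] = [10, 3, 2]. Taking column 2 of that row yields 2.

2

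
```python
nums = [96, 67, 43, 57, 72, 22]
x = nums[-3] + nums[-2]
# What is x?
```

nums has length 6. Negative index -3 maps to positive index 6 + (-3) = 3. nums[3] = 57.
nums has length 6. Negative index -2 maps to positive index 6 + (-2) = 4. nums[4] = 72.
Sum: 57 + 72 = 129.

129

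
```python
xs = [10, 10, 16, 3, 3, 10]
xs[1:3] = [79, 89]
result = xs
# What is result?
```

xs starts as [10, 10, 16, 3, 3, 10] (length 6). The slice xs[1:3] covers indices [1, 2] with values [10, 16]. Replacing that slice with [79, 89] (same length) produces [10, 79, 89, 3, 3, 10].

[10, 79, 89, 3, 3, 10]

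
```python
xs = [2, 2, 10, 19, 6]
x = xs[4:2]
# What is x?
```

xs has length 5. The slice xs[4:2] resolves to an empty index range, so the result is [].

[]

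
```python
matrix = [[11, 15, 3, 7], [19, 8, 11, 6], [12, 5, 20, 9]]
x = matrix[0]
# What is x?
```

matrix has 3 rows. Row 0 is [11, 15, 3, 7].

[11, 15, 3, 7]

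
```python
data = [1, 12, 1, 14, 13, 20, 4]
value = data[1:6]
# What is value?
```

data has length 7. The slice data[1:6] selects indices [1, 2, 3, 4, 5] (1->12, 2->1, 3->14, 4->13, 5->20), giving [12, 1, 14, 13, 20].

[12, 1, 14, 13, 20]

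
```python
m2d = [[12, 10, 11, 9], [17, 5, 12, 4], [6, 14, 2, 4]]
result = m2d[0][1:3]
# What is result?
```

m2d[0] = [12, 10, 11, 9]. m2d[0] has length 4. The slice m2d[0][1:3] selects indices [1, 2] (1->10, 2->11), giving [10, 11].

[10, 11]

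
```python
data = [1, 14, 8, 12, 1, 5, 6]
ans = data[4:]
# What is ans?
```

data has length 7. The slice data[4:] selects indices [4, 5, 6] (4->1, 5->5, 6->6), giving [1, 5, 6].

[1, 5, 6]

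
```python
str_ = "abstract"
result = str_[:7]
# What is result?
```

str_ has length 8. The slice str_[:7] selects indices [0, 1, 2, 3, 4, 5, 6] (0->'a', 1->'b', 2->'s', 3->'t', 4->'r', 5->'a', 6->'c'), giving 'abstrac'.

'abstrac'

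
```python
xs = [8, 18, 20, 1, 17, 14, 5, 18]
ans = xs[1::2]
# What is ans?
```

xs has length 8. The slice xs[1::2] selects indices [1, 3, 5, 7] (1->18, 3->1, 5->14, 7->18), giving [18, 1, 14, 18].

[18, 1, 14, 18]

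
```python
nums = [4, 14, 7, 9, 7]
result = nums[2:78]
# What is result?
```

nums has length 5. The slice nums[2:78] selects indices [2, 3, 4] (2->7, 3->9, 4->7), giving [7, 9, 7].

[7, 9, 7]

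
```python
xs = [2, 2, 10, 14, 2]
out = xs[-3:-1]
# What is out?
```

xs has length 5. The slice xs[-3:-1] selects indices [2, 3] (2->10, 3->14), giving [10, 14].

[10, 14]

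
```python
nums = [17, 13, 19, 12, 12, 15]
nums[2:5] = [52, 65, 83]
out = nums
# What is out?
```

nums starts as [17, 13, 19, 12, 12, 15] (length 6). The slice nums[2:5] covers indices [2, 3, 4] with values [19, 12, 12]. Replacing that slice with [52, 65, 83] (same length) produces [17, 13, 52, 65, 83, 15].

[17, 13, 52, 65, 83, 15]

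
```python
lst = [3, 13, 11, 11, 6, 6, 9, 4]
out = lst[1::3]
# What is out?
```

lst has length 8. The slice lst[1::3] selects indices [1, 4, 7] (1->13, 4->6, 7->4), giving [13, 6, 4].

[13, 6, 4]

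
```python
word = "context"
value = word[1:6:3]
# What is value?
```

word has length 7. The slice word[1:6:3] selects indices [1, 4] (1->'o', 4->'e'), giving 'oe'.

'oe'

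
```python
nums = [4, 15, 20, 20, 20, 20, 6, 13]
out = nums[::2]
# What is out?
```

nums has length 8. The slice nums[::2] selects indices [0, 2, 4, 6] (0->4, 2->20, 4->20, 6->6), giving [4, 20, 20, 6].

[4, 20, 20, 6]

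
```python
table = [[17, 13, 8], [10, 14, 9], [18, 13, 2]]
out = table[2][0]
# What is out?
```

table[2] = [18, 13, 2]. Taking column 0 of that row yields 18.

18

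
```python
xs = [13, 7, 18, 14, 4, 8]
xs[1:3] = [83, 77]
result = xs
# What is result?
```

xs starts as [13, 7, 18, 14, 4, 8] (length 6). The slice xs[1:3] covers indices [1, 2] with values [7, 18]. Replacing that slice with [83, 77] (same length) produces [13, 83, 77, 14, 4, 8].

[13, 83, 77, 14, 4, 8]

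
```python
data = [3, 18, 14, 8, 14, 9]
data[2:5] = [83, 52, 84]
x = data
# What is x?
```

data starts as [3, 18, 14, 8, 14, 9] (length 6). The slice data[2:5] covers indices [2, 3, 4] with values [14, 8, 14]. Replacing that slice with [83, 52, 84] (same length) produces [3, 18, 83, 52, 84, 9].

[3, 18, 83, 52, 84, 9]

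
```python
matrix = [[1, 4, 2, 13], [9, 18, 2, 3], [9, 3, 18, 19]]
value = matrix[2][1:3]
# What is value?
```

matrix[2] = [9, 3, 18, 19]. matrix[2] has length 4. The slice matrix[2][1:3] selects indices [1, 2] (1->3, 2->18), giving [3, 18].

[3, 18]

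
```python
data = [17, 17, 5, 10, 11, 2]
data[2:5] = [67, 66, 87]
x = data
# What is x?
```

data starts as [17, 17, 5, 10, 11, 2] (length 6). The slice data[2:5] covers indices [2, 3, 4] with values [5, 10, 11]. Replacing that slice with [67, 66, 87] (same length) produces [17, 17, 67, 66, 87, 2].

[17, 17, 67, 66, 87, 2]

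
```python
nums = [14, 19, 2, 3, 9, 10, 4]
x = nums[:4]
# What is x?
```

nums has length 7. The slice nums[:4] selects indices [0, 1, 2, 3] (0->14, 1->19, 2->2, 3->3), giving [14, 19, 2, 3].

[14, 19, 2, 3]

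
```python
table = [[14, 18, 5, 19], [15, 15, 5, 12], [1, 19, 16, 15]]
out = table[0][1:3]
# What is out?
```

table[0] = [14, 18, 5, 19]. table[0] has length 4. The slice table[0][1:3] selects indices [1, 2] (1->18, 2->5), giving [18, 5].

[18, 5]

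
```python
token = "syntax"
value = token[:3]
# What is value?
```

token has length 6. The slice token[:3] selects indices [0, 1, 2] (0->'s', 1->'y', 2->'n'), giving 'syn'.

'syn'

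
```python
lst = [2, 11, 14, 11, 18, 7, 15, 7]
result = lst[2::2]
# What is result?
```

lst has length 8. The slice lst[2::2] selects indices [2, 4, 6] (2->14, 4->18, 6->15), giving [14, 18, 15].

[14, 18, 15]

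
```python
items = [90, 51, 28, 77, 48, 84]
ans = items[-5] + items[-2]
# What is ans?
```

items has length 6. Negative index -5 maps to positive index 6 + (-5) = 1. items[1] = 51.
items has length 6. Negative index -2 maps to positive index 6 + (-2) = 4. items[4] = 48.
Sum: 51 + 48 = 99.

99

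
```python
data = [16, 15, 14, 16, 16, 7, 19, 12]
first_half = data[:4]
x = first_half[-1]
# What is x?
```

data has length 8. The slice data[:4] selects indices [0, 1, 2, 3] (0->16, 1->15, 2->14, 3->16), giving [16, 15, 14, 16]. So first_half = [16, 15, 14, 16]. Then first_half[-1] = 16.

16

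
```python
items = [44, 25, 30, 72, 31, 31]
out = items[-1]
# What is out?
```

items has length 6. Negative index -1 maps to positive index 6 + (-1) = 5. items[5] = 31.

31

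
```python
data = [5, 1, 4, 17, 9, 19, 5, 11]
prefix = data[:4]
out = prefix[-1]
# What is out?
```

data has length 8. The slice data[:4] selects indices [0, 1, 2, 3] (0->5, 1->1, 2->4, 3->17), giving [5, 1, 4, 17]. So prefix = [5, 1, 4, 17]. Then prefix[-1] = 17.

17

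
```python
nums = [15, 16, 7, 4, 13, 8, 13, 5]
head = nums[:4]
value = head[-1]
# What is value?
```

nums has length 8. The slice nums[:4] selects indices [0, 1, 2, 3] (0->15, 1->16, 2->7, 3->4), giving [15, 16, 7, 4]. So head = [15, 16, 7, 4]. Then head[-1] = 4.

4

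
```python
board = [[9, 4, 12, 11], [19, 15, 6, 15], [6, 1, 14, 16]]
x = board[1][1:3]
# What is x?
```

board[1] = [19, 15, 6, 15]. board[1] has length 4. The slice board[1][1:3] selects indices [1, 2] (1->15, 2->6), giving [15, 6].

[15, 6]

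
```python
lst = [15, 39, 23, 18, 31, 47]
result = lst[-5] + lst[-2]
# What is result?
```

lst has length 6. Negative index -5 maps to positive index 6 + (-5) = 1. lst[1] = 39.
lst has length 6. Negative index -2 maps to positive index 6 + (-2) = 4. lst[4] = 31.
Sum: 39 + 31 = 70.

70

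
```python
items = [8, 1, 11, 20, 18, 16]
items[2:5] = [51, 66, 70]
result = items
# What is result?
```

items starts as [8, 1, 11, 20, 18, 16] (length 6). The slice items[2:5] covers indices [2, 3, 4] with values [11, 20, 18]. Replacing that slice with [51, 66, 70] (same length) produces [8, 1, 51, 66, 70, 16].

[8, 1, 51, 66, 70, 16]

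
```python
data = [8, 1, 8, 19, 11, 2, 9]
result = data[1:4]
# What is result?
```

data has length 7. The slice data[1:4] selects indices [1, 2, 3] (1->1, 2->8, 3->19), giving [1, 8, 19].

[1, 8, 19]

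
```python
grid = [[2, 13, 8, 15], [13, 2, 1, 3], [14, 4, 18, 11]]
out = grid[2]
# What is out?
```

grid has 3 rows. Row 2 is [14, 4, 18, 11].

[14, 4, 18, 11]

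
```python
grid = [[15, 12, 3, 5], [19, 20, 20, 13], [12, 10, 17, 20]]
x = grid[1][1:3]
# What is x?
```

grid[1] = [19, 20, 20, 13]. grid[1] has length 4. The slice grid[1][1:3] selects indices [1, 2] (1->20, 2->20), giving [20, 20].

[20, 20]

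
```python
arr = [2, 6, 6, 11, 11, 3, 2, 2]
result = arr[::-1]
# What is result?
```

arr has length 8. The slice arr[::-1] selects indices [7, 6, 5, 4, 3, 2, 1, 0] (7->2, 6->2, 5->3, 4->11, 3->11, 2->6, 1->6, 0->2), giving [2, 2, 3, 11, 11, 6, 6, 2].

[2, 2, 3, 11, 11, 6, 6, 2]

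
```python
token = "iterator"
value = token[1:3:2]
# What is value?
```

token has length 8. The slice token[1:3:2] selects indices [1] (1->'t'), giving 't'.

't'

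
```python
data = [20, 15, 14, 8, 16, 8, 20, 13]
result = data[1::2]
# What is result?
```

data has length 8. The slice data[1::2] selects indices [1, 3, 5, 7] (1->15, 3->8, 5->8, 7->13), giving [15, 8, 8, 13].

[15, 8, 8, 13]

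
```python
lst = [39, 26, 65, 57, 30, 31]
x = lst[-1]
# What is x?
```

lst has length 6. Negative index -1 maps to positive index 6 + (-1) = 5. lst[5] = 31.

31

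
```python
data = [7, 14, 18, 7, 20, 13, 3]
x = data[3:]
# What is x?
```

data has length 7. The slice data[3:] selects indices [3, 4, 5, 6] (3->7, 4->20, 5->13, 6->3), giving [7, 20, 13, 3].

[7, 20, 13, 3]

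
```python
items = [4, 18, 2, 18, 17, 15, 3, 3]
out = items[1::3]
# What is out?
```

items has length 8. The slice items[1::3] selects indices [1, 4, 7] (1->18, 4->17, 7->3), giving [18, 17, 3].

[18, 17, 3]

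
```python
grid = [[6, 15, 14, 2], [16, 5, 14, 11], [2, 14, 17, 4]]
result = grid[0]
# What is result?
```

grid has 3 rows. Row 0 is [6, 15, 14, 2].

[6, 15, 14, 2]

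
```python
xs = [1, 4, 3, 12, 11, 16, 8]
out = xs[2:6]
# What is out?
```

xs has length 7. The slice xs[2:6] selects indices [2, 3, 4, 5] (2->3, 3->12, 4->11, 5->16), giving [3, 12, 11, 16].

[3, 12, 11, 16]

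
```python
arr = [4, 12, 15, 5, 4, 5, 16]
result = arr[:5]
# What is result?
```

arr has length 7. The slice arr[:5] selects indices [0, 1, 2, 3, 4] (0->4, 1->12, 2->15, 3->5, 4->4), giving [4, 12, 15, 5, 4].

[4, 12, 15, 5, 4]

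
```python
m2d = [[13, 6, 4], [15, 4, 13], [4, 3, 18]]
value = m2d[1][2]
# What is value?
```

m2d[1] = [15, 4, 13]. Taking column 2 of that row yields 13.

13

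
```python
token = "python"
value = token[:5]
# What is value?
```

token has length 6. The slice token[:5] selects indices [0, 1, 2, 3, 4] (0->'p', 1->'y', 2->'t', 3->'h', 4->'o'), giving 'pytho'.

'pytho'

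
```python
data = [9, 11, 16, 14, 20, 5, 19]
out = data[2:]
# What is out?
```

data has length 7. The slice data[2:] selects indices [2, 3, 4, 5, 6] (2->16, 3->14, 4->20, 5->5, 6->19), giving [16, 14, 20, 5, 19].

[16, 14, 20, 5, 19]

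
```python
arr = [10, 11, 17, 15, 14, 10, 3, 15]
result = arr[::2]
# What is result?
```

arr has length 8. The slice arr[::2] selects indices [0, 2, 4, 6] (0->10, 2->17, 4->14, 6->3), giving [10, 17, 14, 3].

[10, 17, 14, 3]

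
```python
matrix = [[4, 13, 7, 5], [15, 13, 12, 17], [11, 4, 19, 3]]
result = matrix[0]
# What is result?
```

matrix has 3 rows. Row 0 is [4, 13, 7, 5].

[4, 13, 7, 5]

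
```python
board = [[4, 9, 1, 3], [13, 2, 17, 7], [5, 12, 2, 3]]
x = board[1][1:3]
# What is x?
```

board[1] = [13, 2, 17, 7]. board[1] has length 4. The slice board[1][1:3] selects indices [1, 2] (1->2, 2->17), giving [2, 17].

[2, 17]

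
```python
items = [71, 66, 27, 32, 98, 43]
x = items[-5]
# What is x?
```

items has length 6. Negative index -5 maps to positive index 6 + (-5) = 1. items[1] = 66.

66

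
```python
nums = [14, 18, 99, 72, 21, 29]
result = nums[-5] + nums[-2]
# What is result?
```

nums has length 6. Negative index -5 maps to positive index 6 + (-5) = 1. nums[1] = 18.
nums has length 6. Negative index -2 maps to positive index 6 + (-2) = 4. nums[4] = 21.
Sum: 18 + 21 = 39.

39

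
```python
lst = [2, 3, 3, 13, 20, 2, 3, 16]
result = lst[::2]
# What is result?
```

lst has length 8. The slice lst[::2] selects indices [0, 2, 4, 6] (0->2, 2->3, 4->20, 6->3), giving [2, 3, 20, 3].

[2, 3, 20, 3]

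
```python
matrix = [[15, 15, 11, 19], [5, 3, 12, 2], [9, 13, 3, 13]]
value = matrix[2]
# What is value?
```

matrix has 3 rows. Row 2 is [9, 13, 3, 13].

[9, 13, 3, 13]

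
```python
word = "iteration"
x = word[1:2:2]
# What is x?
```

word has length 9. The slice word[1:2:2] selects indices [1] (1->'t'), giving 't'.

't'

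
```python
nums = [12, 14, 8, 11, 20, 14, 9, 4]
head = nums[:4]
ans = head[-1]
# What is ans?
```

nums has length 8. The slice nums[:4] selects indices [0, 1, 2, 3] (0->12, 1->14, 2->8, 3->11), giving [12, 14, 8, 11]. So head = [12, 14, 8, 11]. Then head[-1] = 11.

11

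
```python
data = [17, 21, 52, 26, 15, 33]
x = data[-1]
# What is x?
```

data has length 6. Negative index -1 maps to positive index 6 + (-1) = 5. data[5] = 33.

33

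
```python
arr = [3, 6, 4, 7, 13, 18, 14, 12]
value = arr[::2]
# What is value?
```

arr has length 8. The slice arr[::2] selects indices [0, 2, 4, 6] (0->3, 2->4, 4->13, 6->14), giving [3, 4, 13, 14].

[3, 4, 13, 14]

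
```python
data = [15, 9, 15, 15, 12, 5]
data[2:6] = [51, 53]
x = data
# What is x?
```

data starts as [15, 9, 15, 15, 12, 5] (length 6). The slice data[2:6] covers indices [2, 3, 4, 5] with values [15, 15, 12, 5]. Replacing that slice with [51, 53] (different length) produces [15, 9, 51, 53].

[15, 9, 51, 53]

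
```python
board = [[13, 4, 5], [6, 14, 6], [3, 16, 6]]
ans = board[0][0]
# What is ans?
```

board[0] = [13, 4, 5]. Taking column 0 of that row yields 13.

13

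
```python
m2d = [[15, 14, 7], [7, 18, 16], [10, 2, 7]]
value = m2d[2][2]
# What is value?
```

m2d[2] = [10, 2, 7]. Taking column 2 of that row yields 7.

7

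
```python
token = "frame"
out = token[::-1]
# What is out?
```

token has length 5. The slice token[::-1] selects indices [4, 3, 2, 1, 0] (4->'e', 3->'m', 2->'a', 1->'r', 0->'f'), giving 'emarf'.

'emarf'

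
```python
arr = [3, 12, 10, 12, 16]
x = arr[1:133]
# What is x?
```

arr has length 5. The slice arr[1:133] selects indices [1, 2, 3, 4] (1->12, 2->10, 3->12, 4->16), giving [12, 10, 12, 16].

[12, 10, 12, 16]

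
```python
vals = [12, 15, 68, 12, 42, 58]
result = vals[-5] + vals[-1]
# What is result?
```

vals has length 6. Negative index -5 maps to positive index 6 + (-5) = 1. vals[1] = 15.
vals has length 6. Negative index -1 maps to positive index 6 + (-1) = 5. vals[5] = 58.
Sum: 15 + 58 = 73.

73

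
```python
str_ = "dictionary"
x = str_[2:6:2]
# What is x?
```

str_ has length 10. The slice str_[2:6:2] selects indices [2, 4] (2->'c', 4->'i'), giving 'ci'.

'ci'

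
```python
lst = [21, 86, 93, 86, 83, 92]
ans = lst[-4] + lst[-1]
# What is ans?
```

lst has length 6. Negative index -4 maps to positive index 6 + (-4) = 2. lst[2] = 93.
lst has length 6. Negative index -1 maps to positive index 6 + (-1) = 5. lst[5] = 92.
Sum: 93 + 92 = 185.

185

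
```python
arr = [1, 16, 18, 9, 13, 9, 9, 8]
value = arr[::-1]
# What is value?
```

arr has length 8. The slice arr[::-1] selects indices [7, 6, 5, 4, 3, 2, 1, 0] (7->8, 6->9, 5->9, 4->13, 3->9, 2->18, 1->16, 0->1), giving [8, 9, 9, 13, 9, 18, 16, 1].

[8, 9, 9, 13, 9, 18, 16, 1]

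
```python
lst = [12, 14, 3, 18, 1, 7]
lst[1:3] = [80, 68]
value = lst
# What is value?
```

lst starts as [12, 14, 3, 18, 1, 7] (length 6). The slice lst[1:3] covers indices [1, 2] with values [14, 3]. Replacing that slice with [80, 68] (same length) produces [12, 80, 68, 18, 1, 7].

[12, 80, 68, 18, 1, 7]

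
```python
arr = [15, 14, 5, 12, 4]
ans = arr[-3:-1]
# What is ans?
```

arr has length 5. The slice arr[-3:-1] selects indices [2, 3] (2->5, 3->12), giving [5, 12].

[5, 12]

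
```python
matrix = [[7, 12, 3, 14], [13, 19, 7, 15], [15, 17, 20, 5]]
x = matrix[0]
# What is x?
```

matrix has 3 rows. Row 0 is [7, 12, 3, 14].

[7, 12, 3, 14]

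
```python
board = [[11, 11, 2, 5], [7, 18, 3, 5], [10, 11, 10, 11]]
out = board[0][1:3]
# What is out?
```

board[0] = [11, 11, 2, 5]. board[0] has length 4. The slice board[0][1:3] selects indices [1, 2] (1->11, 2->2), giving [11, 2].

[11, 2]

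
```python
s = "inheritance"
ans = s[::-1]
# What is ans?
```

s has length 11. The slice s[::-1] selects indices [10, 9, 8, 7, 6, 5, 4, 3, 2, 1, 0] (10->'e', 9->'c', 8->'n', 7->'a', 6->'t', 5->'i', 4->'r', 3->'e', 2->'h', 1->'n', 0->'i'), giving 'ecnatirehni'.

'ecnatirehni'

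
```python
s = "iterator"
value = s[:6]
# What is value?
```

s has length 8. The slice s[:6] selects indices [0, 1, 2, 3, 4, 5] (0->'i', 1->'t', 2->'e', 3->'r', 4->'a', 5->'t'), giving 'iterat'.

'iterat'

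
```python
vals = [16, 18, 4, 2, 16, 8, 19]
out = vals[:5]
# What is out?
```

vals has length 7. The slice vals[:5] selects indices [0, 1, 2, 3, 4] (0->16, 1->18, 2->4, 3->2, 4->16), giving [16, 18, 4, 2, 16].

[16, 18, 4, 2, 16]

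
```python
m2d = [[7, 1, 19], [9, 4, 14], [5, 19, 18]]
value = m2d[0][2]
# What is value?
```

m2d[0] = [7, 1, 19]. Taking column 2 of that row yields 19.

19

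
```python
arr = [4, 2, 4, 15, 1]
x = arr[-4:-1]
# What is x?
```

arr has length 5. The slice arr[-4:-1] selects indices [1, 2, 3] (1->2, 2->4, 3->15), giving [2, 4, 15].

[2, 4, 15]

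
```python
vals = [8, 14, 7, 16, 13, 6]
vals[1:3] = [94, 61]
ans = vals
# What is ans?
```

vals starts as [8, 14, 7, 16, 13, 6] (length 6). The slice vals[1:3] covers indices [1, 2] with values [14, 7]. Replacing that slice with [94, 61] (same length) produces [8, 94, 61, 16, 13, 6].

[8, 94, 61, 16, 13, 6]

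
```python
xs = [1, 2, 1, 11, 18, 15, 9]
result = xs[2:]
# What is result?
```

xs has length 7. The slice xs[2:] selects indices [2, 3, 4, 5, 6] (2->1, 3->11, 4->18, 5->15, 6->9), giving [1, 11, 18, 15, 9].

[1, 11, 18, 15, 9]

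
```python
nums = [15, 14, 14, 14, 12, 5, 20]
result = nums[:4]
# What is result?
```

nums has length 7. The slice nums[:4] selects indices [0, 1, 2, 3] (0->15, 1->14, 2->14, 3->14), giving [15, 14, 14, 14].

[15, 14, 14, 14]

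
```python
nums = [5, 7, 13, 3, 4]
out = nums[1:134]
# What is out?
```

nums has length 5. The slice nums[1:134] selects indices [1, 2, 3, 4] (1->7, 2->13, 3->3, 4->4), giving [7, 13, 3, 4].

[7, 13, 3, 4]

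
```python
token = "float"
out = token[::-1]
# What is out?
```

token has length 5. The slice token[::-1] selects indices [4, 3, 2, 1, 0] (4->'t', 3->'a', 2->'o', 1->'l', 0->'f'), giving 'taolf'.

'taolf'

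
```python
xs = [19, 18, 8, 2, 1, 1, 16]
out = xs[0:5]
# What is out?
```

xs has length 7. The slice xs[0:5] selects indices [0, 1, 2, 3, 4] (0->19, 1->18, 2->8, 3->2, 4->1), giving [19, 18, 8, 2, 1].

[19, 18, 8, 2, 1]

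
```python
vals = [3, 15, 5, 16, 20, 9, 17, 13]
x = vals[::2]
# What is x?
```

vals has length 8. The slice vals[::2] selects indices [0, 2, 4, 6] (0->3, 2->5, 4->20, 6->17), giving [3, 5, 20, 17].

[3, 5, 20, 17]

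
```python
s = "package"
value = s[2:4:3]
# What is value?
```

s has length 7. The slice s[2:4:3] selects indices [2] (2->'c'), giving 'c'.

'c'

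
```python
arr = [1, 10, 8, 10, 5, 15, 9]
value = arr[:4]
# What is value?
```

arr has length 7. The slice arr[:4] selects indices [0, 1, 2, 3] (0->1, 1->10, 2->8, 3->10), giving [1, 10, 8, 10].

[1, 10, 8, 10]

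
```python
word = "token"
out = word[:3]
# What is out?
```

word has length 5. The slice word[:3] selects indices [0, 1, 2] (0->'t', 1->'o', 2->'k'), giving 'tok'.

'tok'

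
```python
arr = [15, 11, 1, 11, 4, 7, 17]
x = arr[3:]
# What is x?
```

arr has length 7. The slice arr[3:] selects indices [3, 4, 5, 6] (3->11, 4->4, 5->7, 6->17), giving [11, 4, 7, 17].

[11, 4, 7, 17]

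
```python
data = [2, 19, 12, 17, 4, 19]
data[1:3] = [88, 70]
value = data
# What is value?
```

data starts as [2, 19, 12, 17, 4, 19] (length 6). The slice data[1:3] covers indices [1, 2] with values [19, 12]. Replacing that slice with [88, 70] (same length) produces [2, 88, 70, 17, 4, 19].

[2, 88, 70, 17, 4, 19]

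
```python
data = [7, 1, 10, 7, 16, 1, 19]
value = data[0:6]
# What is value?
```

data has length 7. The slice data[0:6] selects indices [0, 1, 2, 3, 4, 5] (0->7, 1->1, 2->10, 3->7, 4->16, 5->1), giving [7, 1, 10, 7, 16, 1].

[7, 1, 10, 7, 16, 1]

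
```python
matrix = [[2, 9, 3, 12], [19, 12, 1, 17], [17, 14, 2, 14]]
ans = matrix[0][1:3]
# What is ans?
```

matrix[0] = [2, 9, 3, 12]. matrix[0] has length 4. The slice matrix[0][1:3] selects indices [1, 2] (1->9, 2->3), giving [9, 3].

[9, 3]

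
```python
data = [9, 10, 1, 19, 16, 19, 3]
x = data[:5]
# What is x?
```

data has length 7. The slice data[:5] selects indices [0, 1, 2, 3, 4] (0->9, 1->10, 2->1, 3->19, 4->16), giving [9, 10, 1, 19, 16].

[9, 10, 1, 19, 16]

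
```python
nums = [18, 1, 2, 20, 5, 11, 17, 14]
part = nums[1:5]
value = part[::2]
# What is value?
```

nums has length 8. The slice nums[1:5] selects indices [1, 2, 3, 4] (1->1, 2->2, 3->20, 4->5), giving [1, 2, 20, 5]. So part = [1, 2, 20, 5]. part has length 4. The slice part[::2] selects indices [0, 2] (0->1, 2->20), giving [1, 20].

[1, 20]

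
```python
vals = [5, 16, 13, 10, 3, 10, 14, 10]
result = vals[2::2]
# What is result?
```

vals has length 8. The slice vals[2::2] selects indices [2, 4, 6] (2->13, 4->3, 6->14), giving [13, 3, 14].

[13, 3, 14]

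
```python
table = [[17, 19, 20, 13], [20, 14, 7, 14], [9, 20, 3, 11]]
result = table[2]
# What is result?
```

table has 3 rows. Row 2 is [9, 20, 3, 11].

[9, 20, 3, 11]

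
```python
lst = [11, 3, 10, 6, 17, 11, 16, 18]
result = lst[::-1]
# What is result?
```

lst has length 8. The slice lst[::-1] selects indices [7, 6, 5, 4, 3, 2, 1, 0] (7->18, 6->16, 5->11, 4->17, 3->6, 2->10, 1->3, 0->11), giving [18, 16, 11, 17, 6, 10, 3, 11].

[18, 16, 11, 17, 6, 10, 3, 11]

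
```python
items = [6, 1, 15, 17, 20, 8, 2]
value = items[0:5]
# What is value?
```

items has length 7. The slice items[0:5] selects indices [0, 1, 2, 3, 4] (0->6, 1->1, 2->15, 3->17, 4->20), giving [6, 1, 15, 17, 20].

[6, 1, 15, 17, 20]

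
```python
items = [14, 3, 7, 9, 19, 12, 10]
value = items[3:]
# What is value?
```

items has length 7. The slice items[3:] selects indices [3, 4, 5, 6] (3->9, 4->19, 5->12, 6->10), giving [9, 19, 12, 10].

[9, 19, 12, 10]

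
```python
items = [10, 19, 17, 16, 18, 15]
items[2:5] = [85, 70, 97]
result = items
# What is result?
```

items starts as [10, 19, 17, 16, 18, 15] (length 6). The slice items[2:5] covers indices [2, 3, 4] with values [17, 16, 18]. Replacing that slice with [85, 70, 97] (same length) produces [10, 19, 85, 70, 97, 15].

[10, 19, 85, 70, 97, 15]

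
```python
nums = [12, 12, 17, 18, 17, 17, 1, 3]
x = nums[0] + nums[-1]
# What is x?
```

nums has length 8. nums[0] = 12.
nums has length 8. Negative index -1 maps to positive index 8 + (-1) = 7. nums[7] = 3.
Sum: 12 + 3 = 15.

15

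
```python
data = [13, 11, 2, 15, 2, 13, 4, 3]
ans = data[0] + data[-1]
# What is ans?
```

data has length 8. data[0] = 13.
data has length 8. Negative index -1 maps to positive index 8 + (-1) = 7. data[7] = 3.
Sum: 13 + 3 = 16.

16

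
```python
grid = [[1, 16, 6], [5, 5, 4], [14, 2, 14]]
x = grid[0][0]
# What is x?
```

grid[0] = [1, 16, 6]. Taking column 0 of that row yields 1.

1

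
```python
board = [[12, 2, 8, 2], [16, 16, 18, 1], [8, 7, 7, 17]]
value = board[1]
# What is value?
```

board has 3 rows. Row 1 is [16, 16, 18, 1].

[16, 16, 18, 1]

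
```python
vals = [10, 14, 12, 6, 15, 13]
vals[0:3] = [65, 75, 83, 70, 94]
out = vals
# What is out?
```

vals starts as [10, 14, 12, 6, 15, 13] (length 6). The slice vals[0:3] covers indices [0, 1, 2] with values [10, 14, 12]. Replacing that slice with [65, 75, 83, 70, 94] (different length) produces [65, 75, 83, 70, 94, 6, 15, 13].

[65, 75, 83, 70, 94, 6, 15, 13]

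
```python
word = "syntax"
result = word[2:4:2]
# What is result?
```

word has length 6. The slice word[2:4:2] selects indices [2] (2->'n'), giving 'n'.

'n'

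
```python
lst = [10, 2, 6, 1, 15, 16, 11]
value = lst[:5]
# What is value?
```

lst has length 7. The slice lst[:5] selects indices [0, 1, 2, 3, 4] (0->10, 1->2, 2->6, 3->1, 4->15), giving [10, 2, 6, 1, 15].

[10, 2, 6, 1, 15]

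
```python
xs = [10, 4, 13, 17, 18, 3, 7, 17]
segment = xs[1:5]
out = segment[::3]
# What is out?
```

xs has length 8. The slice xs[1:5] selects indices [1, 2, 3, 4] (1->4, 2->13, 3->17, 4->18), giving [4, 13, 17, 18]. So segment = [4, 13, 17, 18]. segment has length 4. The slice segment[::3] selects indices [0, 3] (0->4, 3->18), giving [4, 18].

[4, 18]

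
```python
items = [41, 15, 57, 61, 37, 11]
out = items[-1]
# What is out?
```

items has length 6. Negative index -1 maps to positive index 6 + (-1) = 5. items[5] = 11.

11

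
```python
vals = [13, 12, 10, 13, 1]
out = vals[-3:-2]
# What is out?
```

vals has length 5. The slice vals[-3:-2] selects indices [2] (2->10), giving [10].

[10]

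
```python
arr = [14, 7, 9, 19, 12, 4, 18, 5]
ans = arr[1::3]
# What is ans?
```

arr has length 8. The slice arr[1::3] selects indices [1, 4, 7] (1->7, 4->12, 7->5), giving [7, 12, 5].

[7, 12, 5]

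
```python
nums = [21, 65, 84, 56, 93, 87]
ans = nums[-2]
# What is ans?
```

nums has length 6. Negative index -2 maps to positive index 6 + (-2) = 4. nums[4] = 93.

93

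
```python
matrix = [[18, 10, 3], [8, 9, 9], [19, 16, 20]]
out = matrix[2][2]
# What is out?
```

matrix[2] = [19, 16, 20]. Taking column 2 of that row yields 20.

20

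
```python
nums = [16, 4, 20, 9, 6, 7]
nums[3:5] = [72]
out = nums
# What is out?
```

nums starts as [16, 4, 20, 9, 6, 7] (length 6). The slice nums[3:5] covers indices [3, 4] with values [9, 6]. Replacing that slice with [72] (different length) produces [16, 4, 20, 72, 7].

[16, 4, 20, 72, 7]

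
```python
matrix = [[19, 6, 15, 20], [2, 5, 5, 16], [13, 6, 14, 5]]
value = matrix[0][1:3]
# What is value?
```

matrix[0] = [19, 6, 15, 20]. matrix[0] has length 4. The slice matrix[0][1:3] selects indices [1, 2] (1->6, 2->15), giving [6, 15].

[6, 15]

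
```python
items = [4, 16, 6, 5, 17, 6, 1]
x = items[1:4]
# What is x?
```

items has length 7. The slice items[1:4] selects indices [1, 2, 3] (1->16, 2->6, 3->5), giving [16, 6, 5].

[16, 6, 5]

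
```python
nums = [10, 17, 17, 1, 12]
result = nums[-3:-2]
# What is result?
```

nums has length 5. The slice nums[-3:-2] selects indices [2] (2->17), giving [17].

[17]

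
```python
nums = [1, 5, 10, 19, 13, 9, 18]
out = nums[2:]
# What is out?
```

nums has length 7. The slice nums[2:] selects indices [2, 3, 4, 5, 6] (2->10, 3->19, 4->13, 5->9, 6->18), giving [10, 19, 13, 9, 18].

[10, 19, 13, 9, 18]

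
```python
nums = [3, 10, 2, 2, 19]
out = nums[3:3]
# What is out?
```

nums has length 5. The slice nums[3:3] resolves to an empty index range, so the result is [].

[]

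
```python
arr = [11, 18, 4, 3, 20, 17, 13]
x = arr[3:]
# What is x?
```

arr has length 7. The slice arr[3:] selects indices [3, 4, 5, 6] (3->3, 4->20, 5->17, 6->13), giving [3, 20, 17, 13].

[3, 20, 17, 13]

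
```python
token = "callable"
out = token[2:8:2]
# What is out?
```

token has length 8. The slice token[2:8:2] selects indices [2, 4, 6] (2->'l', 4->'a', 6->'l'), giving 'lal'.

'lal'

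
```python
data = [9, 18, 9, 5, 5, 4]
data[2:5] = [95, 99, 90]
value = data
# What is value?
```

data starts as [9, 18, 9, 5, 5, 4] (length 6). The slice data[2:5] covers indices [2, 3, 4] with values [9, 5, 5]. Replacing that slice with [95, 99, 90] (same length) produces [9, 18, 95, 99, 90, 4].

[9, 18, 95, 99, 90, 4]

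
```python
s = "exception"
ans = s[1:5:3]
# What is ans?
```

s has length 9. The slice s[1:5:3] selects indices [1, 4] (1->'x', 4->'p'), giving 'xp'.

'xp'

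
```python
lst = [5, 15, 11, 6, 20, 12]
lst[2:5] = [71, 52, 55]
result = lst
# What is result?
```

lst starts as [5, 15, 11, 6, 20, 12] (length 6). The slice lst[2:5] covers indices [2, 3, 4] with values [11, 6, 20]. Replacing that slice with [71, 52, 55] (same length) produces [5, 15, 71, 52, 55, 12].

[5, 15, 71, 52, 55, 12]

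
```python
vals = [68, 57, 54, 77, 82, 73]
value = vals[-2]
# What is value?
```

vals has length 6. Negative index -2 maps to positive index 6 + (-2) = 4. vals[4] = 82.

82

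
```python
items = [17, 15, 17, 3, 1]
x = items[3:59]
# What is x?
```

items has length 5. The slice items[3:59] selects indices [3, 4] (3->3, 4->1), giving [3, 1].

[3, 1]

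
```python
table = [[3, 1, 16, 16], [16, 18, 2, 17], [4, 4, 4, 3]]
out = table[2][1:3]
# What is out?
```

table[2] = [4, 4, 4, 3]. table[2] has length 4. The slice table[2][1:3] selects indices [1, 2] (1->4, 2->4), giving [4, 4].

[4, 4]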